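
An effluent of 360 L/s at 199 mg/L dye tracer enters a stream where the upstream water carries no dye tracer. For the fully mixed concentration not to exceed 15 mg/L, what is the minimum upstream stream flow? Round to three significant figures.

4420 L/s

Set C_mix = 15: (Q·0 + 360.0·199.0) / (Q + 360.0) = 15
→ Q = 360.0·(199.0 − 15)/(15 − 0) = 4416 L/s.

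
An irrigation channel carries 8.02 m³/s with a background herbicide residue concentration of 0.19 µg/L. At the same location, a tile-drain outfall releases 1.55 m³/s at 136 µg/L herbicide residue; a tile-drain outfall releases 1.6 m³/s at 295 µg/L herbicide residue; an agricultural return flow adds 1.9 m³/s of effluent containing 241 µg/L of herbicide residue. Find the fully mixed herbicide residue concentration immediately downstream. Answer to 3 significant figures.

Mass balance: C = (8.020·0.1900 + 1.550·136.0 + 1.600·295.0 + 1.900·241.0) / 13.07 = 1142/13.07 = 87.39 µg/L.

87.4 µg/L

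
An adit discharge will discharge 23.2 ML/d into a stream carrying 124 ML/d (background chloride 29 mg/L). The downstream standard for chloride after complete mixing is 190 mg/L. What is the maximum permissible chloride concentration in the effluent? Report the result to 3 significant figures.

1050 mg/L

At the limit, (Qr·Cr + Qe·Cₑ)/(Qr + Qe) = 190:
Cₑ = (147.2·190 − 124.0·29.00) / 23.20 = 1051 mg/L.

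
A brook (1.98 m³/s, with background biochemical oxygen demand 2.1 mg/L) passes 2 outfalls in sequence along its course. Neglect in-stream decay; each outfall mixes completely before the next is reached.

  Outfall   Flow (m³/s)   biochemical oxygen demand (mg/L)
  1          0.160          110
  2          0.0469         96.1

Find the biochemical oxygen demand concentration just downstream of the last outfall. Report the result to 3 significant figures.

After outfall 1: Q = 1.980 + 0.1600 = 2.140 m³/s; C = (1.980·2.100 + 0.1600·110.0)/2.140 = 10.17 mg/L.
After outfall 2: Q = 2.140 + 0.04690 = 2.187 m³/s; C = (2.140·10.17 + 0.04690·96.10)/2.187 = 12.01 mg/L.

12.0 mg/L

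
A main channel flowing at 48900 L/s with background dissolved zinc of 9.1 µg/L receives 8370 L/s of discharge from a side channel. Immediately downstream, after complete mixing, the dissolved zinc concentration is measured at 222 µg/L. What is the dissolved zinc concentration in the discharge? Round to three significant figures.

Mass balance: 48900·9.100 + 8370·Cₑ = 57270·222.0
→ Cₑ = (57270·222.0 − 48900·9.100) / 8370 = 1466 µg/L.

1470 µg/L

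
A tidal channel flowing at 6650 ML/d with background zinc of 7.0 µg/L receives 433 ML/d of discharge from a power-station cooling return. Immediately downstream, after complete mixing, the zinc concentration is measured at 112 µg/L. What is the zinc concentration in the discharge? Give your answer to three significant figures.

Mass balance: 6650·7.000 + 433.0·Cₑ = 7083·112.0
→ Cₑ = (7083·112.0 − 6650·7.000) / 433.0 = 1725 µg/L.

1720 µg/L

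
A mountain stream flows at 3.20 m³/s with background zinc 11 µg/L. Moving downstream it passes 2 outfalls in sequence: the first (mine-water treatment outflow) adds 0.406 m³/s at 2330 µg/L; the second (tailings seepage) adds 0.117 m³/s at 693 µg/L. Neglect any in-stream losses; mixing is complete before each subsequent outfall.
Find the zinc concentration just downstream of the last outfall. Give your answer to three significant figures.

285 µg/L

Below outfall 1: Q → 3.606 m³/s, C = (3.200·11.00 + 0.4060·2330)/3.606 = 272.1 µg/L.
Below outfall 2: Q → 3.723 m³/s, C = (3.606·272.1 + 0.1170·693.0)/3.723 = 285.3 µg/L.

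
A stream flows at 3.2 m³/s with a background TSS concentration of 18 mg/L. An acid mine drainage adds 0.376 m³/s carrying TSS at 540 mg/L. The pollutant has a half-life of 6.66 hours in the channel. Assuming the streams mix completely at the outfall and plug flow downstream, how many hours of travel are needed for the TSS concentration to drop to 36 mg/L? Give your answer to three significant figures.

6.78 h

Conservation of mass: C = (3.200·18.00 + 0.3760·540.0) / 3.576 = 260.6/3.576 = 72.89 mg/L.
Half-life 6.66 h → k = ln 2 / 6.66 = 0.1041 h⁻¹ = 2.498 d⁻¹.
72.89·exp(−k·t) = 36 → t = ln(72.89/36)/k = 24400 s = 6.778 h.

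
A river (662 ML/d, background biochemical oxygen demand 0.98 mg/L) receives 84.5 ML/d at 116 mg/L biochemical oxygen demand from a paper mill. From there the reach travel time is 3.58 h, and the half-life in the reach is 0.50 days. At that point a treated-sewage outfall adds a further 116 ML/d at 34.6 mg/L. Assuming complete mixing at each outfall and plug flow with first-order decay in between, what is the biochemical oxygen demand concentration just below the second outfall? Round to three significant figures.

14.5 mg/L

After mixing, C = (662.0·0.9800 + 84.50·116.0) / 746.5 = 10450/746.5 = 14.00 mg/L; combined flow 746.5 ML/d.
Half-life 0.50 d → k = ln 2 / 0.50 = 1.386 d⁻¹.
Applying C = C₀e^(−kt): 14.00 × 0.8132 = 11.38 mg/L.
At the second outfall, C = (746.5·11.38 + 116.0·34.60) / (746.5 + 116.0) = 14.51 mg/L.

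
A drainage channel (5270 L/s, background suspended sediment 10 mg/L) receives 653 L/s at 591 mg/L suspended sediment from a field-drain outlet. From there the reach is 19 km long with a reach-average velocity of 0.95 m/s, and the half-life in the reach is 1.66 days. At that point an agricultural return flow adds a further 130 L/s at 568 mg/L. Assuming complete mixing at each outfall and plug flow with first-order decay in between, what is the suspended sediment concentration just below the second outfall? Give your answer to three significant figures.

Flow-weighted average: C = (5270·10.00 + 653.0·591.0) / 5923 = 438600/5923 = 74.05 mg/L; combined flow 5923 L/s.
Travel time t = 19·1000 / 0.95 = 20000 s = 5.556 h.
Half-life 1.66 d → k = ln 2 / 1.66 = 0.4176 d⁻¹.
Applying C = C₀e^(−kt): 74.05 × 0.9079 = 67.23 mg/L.
Second outfall: C = (5923·67.23 + 130.0·568.0)/6053 = 77.99 mg/L.

78.0 mg/L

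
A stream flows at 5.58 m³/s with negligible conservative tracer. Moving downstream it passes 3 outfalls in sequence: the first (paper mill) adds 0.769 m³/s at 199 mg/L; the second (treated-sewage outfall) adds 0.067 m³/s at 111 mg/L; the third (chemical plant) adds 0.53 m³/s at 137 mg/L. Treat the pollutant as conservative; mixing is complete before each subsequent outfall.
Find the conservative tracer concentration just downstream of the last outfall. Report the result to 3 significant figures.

Below outfall 1: Q → 6.349 m³/s, C = (5.580·0 + 0.7690·199.0)/6.349 = 24.10 mg/L.
Below outfall 2: Q → 6.416 m³/s, C = (6.349·24.10 + 0.06700·111.0)/6.416 = 25.01 mg/L.
Below outfall 3: Q → 6.946 m³/s, C = (6.416·25.01 + 0.5300·137.0)/6.946 = 33.56 mg/L.

33.6 mg/L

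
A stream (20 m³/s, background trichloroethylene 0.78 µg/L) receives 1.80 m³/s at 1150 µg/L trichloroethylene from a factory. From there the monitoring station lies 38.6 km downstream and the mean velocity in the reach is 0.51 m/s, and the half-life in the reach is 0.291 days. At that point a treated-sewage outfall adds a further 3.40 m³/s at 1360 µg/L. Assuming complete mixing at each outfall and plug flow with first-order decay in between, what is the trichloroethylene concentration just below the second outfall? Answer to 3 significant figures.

194 µg/L

After mixing, C = (20.00·0.7800 + 1.800·1150) / 21.80 = 2086/21.80 = 95.67 µg/L; combined flow 21.80 m³/s.
Travel time t = 38.6·1000 / 0.51 = 75690 s = 21.02 h.
Half-life 0.291 d → k = ln 2 / 0.291 = 2.382 d⁻¹.
After decay, C = 95.67 × e^(−kt) = 95.67 × 0.1241 = 11.87 µg/L.
Second outfall: C = (21.80·11.87 + 3.400·1360)/25.20 = 193.8 µg/L.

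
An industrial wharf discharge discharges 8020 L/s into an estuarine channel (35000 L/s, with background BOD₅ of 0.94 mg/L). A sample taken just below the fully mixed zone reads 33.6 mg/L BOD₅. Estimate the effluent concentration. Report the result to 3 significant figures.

Mass balance: 35000·0.9400 + 8020·Cₑ = 43020·33.60
→ Cₑ = (43020·33.60 − 35000·0.9400) / 8020 = 176.1 mg/L.

176 mg/L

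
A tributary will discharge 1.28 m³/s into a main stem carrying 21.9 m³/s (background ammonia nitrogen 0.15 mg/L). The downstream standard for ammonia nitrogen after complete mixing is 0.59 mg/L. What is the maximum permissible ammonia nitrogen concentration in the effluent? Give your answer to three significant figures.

8.12 mg/L

At the limit, (Qr·Cr + Qe·Cₑ)/(Qr + Qe) = 0.59:
Cₑ = (23.18·0.59 − 21.90·0.1500) / 1.280 = 8.118 mg/L.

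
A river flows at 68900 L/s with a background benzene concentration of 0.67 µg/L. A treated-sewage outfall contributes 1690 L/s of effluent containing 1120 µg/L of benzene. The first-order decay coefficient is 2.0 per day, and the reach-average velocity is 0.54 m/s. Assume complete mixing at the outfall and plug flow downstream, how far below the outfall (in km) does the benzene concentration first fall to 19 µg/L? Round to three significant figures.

8.60 km

Mass balance: C = (68900·0.6700 + 1690·1120) / 70590 = 1939000/70590 = 27.47 µg/L.
Set 27.47·exp(−k·t) = 19 → t = ln(27.47/19)/k = 15920 s = 4.423 h.
Distance = v·t = 0.54·15920 = 8598 m = 8.598 km.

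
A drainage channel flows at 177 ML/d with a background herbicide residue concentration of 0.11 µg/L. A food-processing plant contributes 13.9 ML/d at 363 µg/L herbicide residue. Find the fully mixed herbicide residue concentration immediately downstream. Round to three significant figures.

26.5 µg/L

Flow-weighted average: C = (177.0·0.1100 + 13.90·363.0) / 190.9 = 5065/190.9 = 26.53 µg/L.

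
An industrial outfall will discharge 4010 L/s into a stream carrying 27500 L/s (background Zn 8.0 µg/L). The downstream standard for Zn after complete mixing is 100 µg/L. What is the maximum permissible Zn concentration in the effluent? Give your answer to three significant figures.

731 µg/L

At the limit, (Qr·Cr + Qe·Cₑ)/(Qr + Qe) = 100:
Cₑ = (31510·100 − 27500·8.000) / 4010 = 730.9 µg/L.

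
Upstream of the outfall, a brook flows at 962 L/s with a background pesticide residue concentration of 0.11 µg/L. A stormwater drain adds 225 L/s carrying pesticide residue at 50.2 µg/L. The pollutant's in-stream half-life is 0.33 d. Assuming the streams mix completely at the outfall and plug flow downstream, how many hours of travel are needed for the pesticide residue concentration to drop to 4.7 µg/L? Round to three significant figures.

Flow-weighted average: C = (962.0·0.1100 + 225.0·50.20) / 1187 = 11400/1187 = 9.605 µg/L.
Half-life 0.33 d → k = ln 2 / 0.33 = 2.100 d⁻¹.
9.605·exp(−k·t) = 4.7 → t = ln(9.605/4.7)/k = 29400 s = 8.166 h.

8.17 h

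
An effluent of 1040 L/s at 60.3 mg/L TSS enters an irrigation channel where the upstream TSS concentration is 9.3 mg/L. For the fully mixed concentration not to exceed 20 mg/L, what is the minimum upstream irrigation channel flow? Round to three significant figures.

3920 L/s

Set C_mix = 20: (Q·9.300 + 1040·60.30) / (Q + 1040) = 20
→ Q = 1040·(60.30 − 20)/(20 − 9.300) = 3917 L/s.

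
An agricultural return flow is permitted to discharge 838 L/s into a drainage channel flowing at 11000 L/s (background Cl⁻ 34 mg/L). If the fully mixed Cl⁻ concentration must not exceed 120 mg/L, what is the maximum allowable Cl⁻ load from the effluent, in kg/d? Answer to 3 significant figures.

90400 kg/d

Mass balance at the limit: 11000·34.00 + 838.0·Cₑ = 11840·120 → Cₑ = 1249 mg/L.
838.0 L/s = 0.8380 m³/s. Load = 0.8380 m³/s × 1249 g/m³ × 86 400 s/d = 90420 kg/d.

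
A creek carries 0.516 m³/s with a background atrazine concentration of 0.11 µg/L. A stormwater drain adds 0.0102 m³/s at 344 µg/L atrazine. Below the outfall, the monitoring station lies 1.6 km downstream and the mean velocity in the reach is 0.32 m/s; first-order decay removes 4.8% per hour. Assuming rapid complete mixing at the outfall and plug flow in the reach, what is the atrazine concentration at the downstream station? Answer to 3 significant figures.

6.33 µg/L

Mass balance: C = (0.5160·0.1100 + 0.01020·344.0) / 0.5262 = 3.566/0.5262 = 6.776 µg/L.
Travel time t = 1.6·1000 / 0.32 = 5000 s = 1.389 h.
4.8%/h lost → k = −ln(1 − 0.048) = 0.04919 h⁻¹.
First-order decay: C = 6.776·exp(−k·t) = 6.776·0.9340 = 6.329 µg/L.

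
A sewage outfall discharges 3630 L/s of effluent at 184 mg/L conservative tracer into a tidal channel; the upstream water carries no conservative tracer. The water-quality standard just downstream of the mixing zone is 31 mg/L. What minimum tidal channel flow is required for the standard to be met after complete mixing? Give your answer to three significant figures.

Set C_mix = 31: (Q·0 + 3630·184.0) / (Q + 3630) = 31
→ Q = 3630·(184.0 − 31)/(31 − 0) = 17920 L/s.

17900 L/s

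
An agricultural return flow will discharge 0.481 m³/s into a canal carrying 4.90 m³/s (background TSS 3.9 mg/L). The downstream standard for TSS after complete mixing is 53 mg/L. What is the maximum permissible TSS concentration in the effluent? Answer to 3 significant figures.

553 mg/L

At the limit, (Qr·Cr + Qe·Cₑ)/(Qr + Qe) = 53:
Cₑ = (5.381·53 − 4.900·3.900) / 0.4810 = 553.2 mg/L.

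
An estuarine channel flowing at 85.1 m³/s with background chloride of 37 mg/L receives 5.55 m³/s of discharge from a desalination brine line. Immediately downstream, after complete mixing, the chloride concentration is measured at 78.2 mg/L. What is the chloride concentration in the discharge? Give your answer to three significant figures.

Mass balance: 85.10·37.00 + 5.550·Cₑ = 90.65·78.20
→ Cₑ = (90.65·78.20 − 85.10·37.00) / 5.550 = 709.9 mg/L.

710 mg/L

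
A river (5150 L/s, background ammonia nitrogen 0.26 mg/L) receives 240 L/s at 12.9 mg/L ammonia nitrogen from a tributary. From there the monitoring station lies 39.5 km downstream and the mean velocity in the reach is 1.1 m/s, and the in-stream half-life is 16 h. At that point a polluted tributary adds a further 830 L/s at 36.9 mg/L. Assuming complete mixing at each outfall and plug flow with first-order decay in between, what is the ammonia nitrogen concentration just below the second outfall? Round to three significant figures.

5.39 mg/L

Mixed concentration C = ΣQC/ΣQ = (5150·0.2600 + 240.0·12.90) / 5390 = 4435/5390 = 0.8228 mg/L; combined flow 5390 L/s.
Travel time t = 39.5·1000 / 1.1 = 35910 s = 9.975 h.
Half-life 16 h → k = ln 2 / 16 = 0.04332 h⁻¹ = 1.040 d⁻¹.
After decay, C = 0.8228 × e^(−kt) = 0.8228 × 0.6491 = 0.5341 mg/L.
At the second outfall, C = (5390·0.5341 + 830.0·36.90) / (5390 + 830.0) = 5.387 mg/L.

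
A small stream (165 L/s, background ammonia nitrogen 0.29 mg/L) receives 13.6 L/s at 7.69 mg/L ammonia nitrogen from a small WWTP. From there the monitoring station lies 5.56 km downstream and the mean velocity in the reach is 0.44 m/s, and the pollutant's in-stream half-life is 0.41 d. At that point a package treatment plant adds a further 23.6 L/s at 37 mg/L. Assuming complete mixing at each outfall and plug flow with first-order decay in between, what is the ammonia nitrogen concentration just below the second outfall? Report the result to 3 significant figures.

4.91 mg/L

Mixed concentration C = ΣQC/ΣQ = (165.0·0.2900 + 13.60·7.690) / 178.6 = 152.4/178.6 = 0.8535 mg/L; combined flow 178.6 L/s.
Travel time t = 5.56·1000 / 0.44 = 12640 s = 3.510 h.
Half-life 0.41 d → k = ln 2 / 0.41 = 1.691 d⁻¹.
Decay over the reach: 0.8535·exp(−kt) = 0.8535·0.7809 = 0.6665 mg/L.
At the second outfall, C = (178.6·0.6665 + 23.60·37.00) / (178.6 + 23.60) = 4.907 mg/L.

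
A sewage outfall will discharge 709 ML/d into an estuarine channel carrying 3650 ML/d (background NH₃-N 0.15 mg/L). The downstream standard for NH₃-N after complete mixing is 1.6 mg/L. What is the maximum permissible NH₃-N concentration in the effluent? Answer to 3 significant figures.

At the limit, (Qr·Cr + Qe·Cₑ)/(Qr + Qe) = 1.6:
Cₑ = (4359·1.6 − 3650·0.1500) / 709.0 = 9.065 mg/L.

9.06 mg/L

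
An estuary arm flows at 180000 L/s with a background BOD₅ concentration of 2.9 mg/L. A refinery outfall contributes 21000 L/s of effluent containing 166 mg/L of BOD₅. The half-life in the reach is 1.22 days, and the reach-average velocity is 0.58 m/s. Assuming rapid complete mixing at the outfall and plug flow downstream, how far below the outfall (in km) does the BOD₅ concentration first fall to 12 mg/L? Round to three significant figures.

44.8 km

After mixing, C = (180000·2.900 + 21000·166.0) / 201000 = 4008000/201000 = 19.94 mg/L.
Half-life 1.22 d → k = ln 2 / 1.22 = 0.5682 d⁻¹.
Set 19.94·exp(−k·t) = 12 → t = ln(19.94/12)/k = 77230 s = 21.45 h.
Distance = v·t = 0.58·77230 = 44790 m = 44.79 km.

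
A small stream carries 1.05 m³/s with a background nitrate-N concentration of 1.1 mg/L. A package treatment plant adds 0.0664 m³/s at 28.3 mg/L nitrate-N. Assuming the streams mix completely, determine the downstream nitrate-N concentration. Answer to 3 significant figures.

2.72 mg/L

Mass balance: C = (1.050·1.100 + 0.06640·28.30) / 1.116 = 3.034/1.116 = 2.718 mg/L.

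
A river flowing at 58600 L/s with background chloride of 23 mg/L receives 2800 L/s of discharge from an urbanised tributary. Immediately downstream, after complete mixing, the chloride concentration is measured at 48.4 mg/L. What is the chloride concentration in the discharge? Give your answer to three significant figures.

580 mg/L

Mass balance: 58600·23.00 + 2800·Cₑ = 61400·48.40
→ Cₑ = (61400·48.40 − 58600·23.00) / 2800 = 580.0 mg/L.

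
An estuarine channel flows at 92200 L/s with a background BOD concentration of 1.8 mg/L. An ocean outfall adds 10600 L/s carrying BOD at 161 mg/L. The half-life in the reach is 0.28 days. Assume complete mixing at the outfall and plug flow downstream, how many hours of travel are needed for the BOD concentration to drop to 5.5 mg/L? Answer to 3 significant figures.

11.6 h

Flow-weighted average: C = (92200·1.800 + 10600·161.0) / 102800 = 1873000/102800 = 18.22 mg/L.
Half-life 0.28 d → k = ln 2 / 0.28 = 2.476 d⁻¹.
18.22·exp(−k·t) = 5.5 → t = ln(18.22/5.5)/k = 41800 s = 11.61 h.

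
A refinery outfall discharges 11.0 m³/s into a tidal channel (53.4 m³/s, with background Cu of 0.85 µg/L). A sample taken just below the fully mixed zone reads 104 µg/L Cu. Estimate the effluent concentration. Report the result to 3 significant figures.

Mass balance: 53.40·0.8500 + 11.00·Cₑ = 64.40·104.0
→ Cₑ = (64.40·104.0 − 53.40·0.8500) / 11.00 = 604.7 µg/L.

605 µg/L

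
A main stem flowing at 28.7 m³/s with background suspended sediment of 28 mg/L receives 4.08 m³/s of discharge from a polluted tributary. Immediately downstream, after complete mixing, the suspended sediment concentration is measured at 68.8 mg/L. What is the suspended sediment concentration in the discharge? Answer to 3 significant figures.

Mass balance: 28.70·28.00 + 4.080·Cₑ = 32.78·68.80
→ Cₑ = (32.78·68.80 − 28.70·28.00) / 4.080 = 355.8 mg/L.

356 mg/L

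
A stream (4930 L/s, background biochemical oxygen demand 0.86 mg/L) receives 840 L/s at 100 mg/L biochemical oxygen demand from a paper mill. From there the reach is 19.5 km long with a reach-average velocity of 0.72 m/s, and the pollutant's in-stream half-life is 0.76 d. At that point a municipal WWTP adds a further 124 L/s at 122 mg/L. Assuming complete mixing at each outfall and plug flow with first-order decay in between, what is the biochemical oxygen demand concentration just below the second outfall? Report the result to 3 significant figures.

Flow-weighted average: C = (4930·0.8600 + 840.0·100.0) / 5770 = 88240/5770 = 15.29 mg/L; combined flow 5770 L/s.
Travel time t = 19.5·1000 / 0.72 = 27080 s = 7.523 h.
Half-life 0.76 d → k = ln 2 / 0.76 = 0.9120 d⁻¹.
Applying C = C₀e^(−kt): 15.29 × 0.7513 = 11.49 mg/L.
At the second outfall, C = (5770·11.49 + 124.0·122.0) / (5770 + 124.0) = 13.82 mg/L.

13.8 mg/L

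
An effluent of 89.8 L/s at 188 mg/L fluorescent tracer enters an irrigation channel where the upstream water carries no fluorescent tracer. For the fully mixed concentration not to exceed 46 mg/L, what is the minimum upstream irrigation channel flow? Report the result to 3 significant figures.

277 L/s

Set C_mix = 46: (Q·0 + 89.80·188.0) / (Q + 89.80) = 46
→ Q = 89.80·(188.0 − 46)/(46 − 0) = 277.2 L/s.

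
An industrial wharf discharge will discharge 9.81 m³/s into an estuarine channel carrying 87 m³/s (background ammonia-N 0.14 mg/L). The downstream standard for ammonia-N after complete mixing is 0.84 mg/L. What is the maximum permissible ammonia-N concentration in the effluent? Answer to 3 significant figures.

7.05 mg/L

At the limit, (Qr·Cr + Qe·Cₑ)/(Qr + Qe) = 0.84:
Cₑ = (96.81·0.84 − 87.00·0.1400) / 9.810 = 7.048 mg/L.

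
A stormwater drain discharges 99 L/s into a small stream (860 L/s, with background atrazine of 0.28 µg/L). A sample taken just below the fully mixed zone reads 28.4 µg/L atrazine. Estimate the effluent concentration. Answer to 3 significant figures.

273 µg/L

Mass balance: 860.0·0.2800 + 99.00·Cₑ = 959.0·28.40
→ Cₑ = (959.0·28.40 − 860.0·0.2800) / 99.00 = 272.7 µg/L.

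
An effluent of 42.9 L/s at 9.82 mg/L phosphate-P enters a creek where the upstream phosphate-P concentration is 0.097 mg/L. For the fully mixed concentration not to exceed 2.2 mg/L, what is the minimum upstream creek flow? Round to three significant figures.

Set C_mix = 2.2: (Q·0.09700 + 42.90·9.820) / (Q + 42.90) = 2.2
→ Q = 42.90·(9.820 − 2.2)/(2.2 − 0.09700) = 155.4 L/s.

155 L/s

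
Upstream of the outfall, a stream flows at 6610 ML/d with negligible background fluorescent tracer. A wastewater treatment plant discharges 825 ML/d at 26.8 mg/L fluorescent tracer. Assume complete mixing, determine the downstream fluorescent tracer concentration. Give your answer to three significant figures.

2.97 mg/L

Flow-weighted average: C = (6610·0 + 825.0·26.80) / 7435 = 22110/7435 = 2.974 mg/L.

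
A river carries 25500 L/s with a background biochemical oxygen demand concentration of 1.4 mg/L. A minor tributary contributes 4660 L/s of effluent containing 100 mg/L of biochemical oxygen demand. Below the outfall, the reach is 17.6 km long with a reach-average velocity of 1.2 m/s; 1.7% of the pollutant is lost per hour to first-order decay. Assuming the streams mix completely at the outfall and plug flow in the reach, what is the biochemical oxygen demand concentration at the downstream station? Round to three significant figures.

Conservation of mass: C = (25500·1.400 + 4660·100.0) / 30160 = 501700/30160 = 16.63 mg/L.
Travel time t = 17.6·1000 / 1.2 = 14670 s = 4.074 h.
1.7%/h lost → k = −ln(1 − 0.017) = 0.01715 h⁻¹.
After decay, C = 16.63 × e^(−kt) = 16.63 × 0.9325 = 15.51 mg/L.

15.5 mg/L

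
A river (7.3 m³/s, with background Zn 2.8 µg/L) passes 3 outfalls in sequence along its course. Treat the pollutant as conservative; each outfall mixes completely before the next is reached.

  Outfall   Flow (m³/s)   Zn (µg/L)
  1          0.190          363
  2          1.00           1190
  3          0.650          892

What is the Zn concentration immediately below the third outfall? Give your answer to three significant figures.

Below outfall 1: Q → 7.490 m³/s, C = (7.300·2.800 + 0.1900·363.0)/7.490 = 11.94 µg/L.
Below outfall 2: Q → 8.490 m³/s, C = (7.490·11.94 + 1.000·1190)/8.490 = 150.7 µg/L.
Below outfall 3: Q → 9.140 m³/s, C = (8.490·150.7 + 0.6500·892.0)/9.140 = 203.4 µg/L.

203 µg/L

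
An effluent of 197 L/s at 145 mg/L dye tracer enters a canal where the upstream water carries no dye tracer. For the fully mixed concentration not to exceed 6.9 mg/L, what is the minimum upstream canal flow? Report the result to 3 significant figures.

Set C_mix = 6.9: (Q·0 + 197.0·145.0) / (Q + 197.0) = 6.9
→ Q = 197.0·(145.0 − 6.9)/(6.9 − 0) = 3943 L/s.

3940 L/s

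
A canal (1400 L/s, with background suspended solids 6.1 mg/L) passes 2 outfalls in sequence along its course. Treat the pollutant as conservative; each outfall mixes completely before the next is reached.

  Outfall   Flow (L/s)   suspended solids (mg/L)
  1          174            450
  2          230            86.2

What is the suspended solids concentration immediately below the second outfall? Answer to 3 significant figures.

After outfall 1: Q = 1400 + 174.0 = 1574 L/s; C = (1400·6.100 + 174.0·450.0)/1574 = 55.17 mg/L.
After outfall 2: Q = 1574 + 230.0 = 1804 L/s; C = (1574·55.17 + 230.0·86.20)/1804 = 59.13 mg/L.

59.1 mg/L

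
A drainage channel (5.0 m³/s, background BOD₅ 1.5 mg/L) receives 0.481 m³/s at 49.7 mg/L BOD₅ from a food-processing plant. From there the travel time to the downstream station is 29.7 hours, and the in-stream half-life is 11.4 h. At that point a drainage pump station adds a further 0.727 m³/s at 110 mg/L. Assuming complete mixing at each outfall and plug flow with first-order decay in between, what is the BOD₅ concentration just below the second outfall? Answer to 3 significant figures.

After mixing, C = (5.000·1.500 + 0.4810·49.70) / 5.481 = 31.41/5.481 = 5.730 mg/L; combined flow 5.481 m³/s.
Half-life 11.4 h → k = ln 2 / 11.4 = 0.06080 h⁻¹ = 1.459 d⁻¹.
Applying C = C₀e^(−kt): 5.730 × 0.1643 = 0.9416 mg/L.
Second outfall: C = (5.481·0.9416 + 0.7270·110.0)/6.208 = 13.71 mg/L.

13.7 mg/L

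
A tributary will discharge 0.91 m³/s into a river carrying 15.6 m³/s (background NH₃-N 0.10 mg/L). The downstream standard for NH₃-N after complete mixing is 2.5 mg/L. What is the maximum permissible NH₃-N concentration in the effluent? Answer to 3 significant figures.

43.6 mg/L

At the limit, (Qr·Cr + Qe·Cₑ)/(Qr + Qe) = 2.5:
Cₑ = (16.51·2.5 − 15.60·0.1000) / 0.9100 = 43.64 mg/L.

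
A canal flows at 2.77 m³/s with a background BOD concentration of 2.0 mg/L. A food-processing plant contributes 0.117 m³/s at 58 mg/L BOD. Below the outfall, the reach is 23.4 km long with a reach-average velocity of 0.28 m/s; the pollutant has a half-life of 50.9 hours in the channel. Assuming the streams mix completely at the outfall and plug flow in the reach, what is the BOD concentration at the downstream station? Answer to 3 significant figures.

3.11 mg/L

Conservation of mass: C = (2.770·2.000 + 0.1170·58.00) / 2.887 = 12.33/2.887 = 4.269 mg/L.
Travel time t = 23.4·1000 / 0.28 = 83570 s = 23.21 h.
Half-life 50.9 h → k = ln 2 / 50.9 = 0.01362 h⁻¹ = 0.3268 d⁻¹.
After decay, C = 4.269 × e^(−kt) = 4.269 × 0.7290 = 3.112 mg/L.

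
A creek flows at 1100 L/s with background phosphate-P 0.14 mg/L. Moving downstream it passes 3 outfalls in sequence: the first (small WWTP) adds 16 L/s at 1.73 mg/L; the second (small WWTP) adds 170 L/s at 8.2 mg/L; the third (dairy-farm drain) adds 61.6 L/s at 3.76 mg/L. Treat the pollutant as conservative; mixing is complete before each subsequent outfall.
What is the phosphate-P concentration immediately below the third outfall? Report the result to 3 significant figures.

Outfall 1: combined Q = 1116 L/s; C = (1100·0.1400 + 16.00·1.730)/1116 = 0.1628 mg/L.
Outfall 2: combined Q = 1286 L/s; C = (1116·0.1628 + 170.0·8.200)/1286 = 1.225 mg/L.
Outfall 3: combined Q = 1348 L/s; C = (1286·1.225 + 61.60·3.760)/1348 = 1.341 mg/L.

1.34 mg/L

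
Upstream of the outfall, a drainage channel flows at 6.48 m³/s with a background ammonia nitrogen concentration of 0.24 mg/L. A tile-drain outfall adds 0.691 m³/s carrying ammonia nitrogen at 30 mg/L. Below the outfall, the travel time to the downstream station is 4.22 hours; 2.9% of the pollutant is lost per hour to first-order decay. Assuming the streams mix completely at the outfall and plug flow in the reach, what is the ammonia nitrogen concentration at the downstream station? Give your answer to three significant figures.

Conservation of mass: C = (6.480·0.2400 + 0.6910·30.00) / 7.171 = 22.29/7.171 = 3.108 mg/L.
2.9%/h lost → k = −ln(1 − 0.029) = 0.02943 h⁻¹.
First-order decay: C = 3.108·exp(−k·t) = 3.108·0.8832 = 2.745 mg/L.

2.74 mg/L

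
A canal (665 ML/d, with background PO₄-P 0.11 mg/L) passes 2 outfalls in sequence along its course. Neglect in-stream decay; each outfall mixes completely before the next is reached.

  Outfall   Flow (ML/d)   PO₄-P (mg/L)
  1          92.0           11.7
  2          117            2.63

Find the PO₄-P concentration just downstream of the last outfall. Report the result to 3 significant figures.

1.67 mg/L

Below outfall 1: Q → 757.0 ML/d, C = (665.0·0.1100 + 92.00·11.70)/757.0 = 1.519 mg/L.
Below outfall 2: Q → 874.0 ML/d, C = (757.0·1.519 + 117.0·2.630)/874.0 = 1.667 mg/L.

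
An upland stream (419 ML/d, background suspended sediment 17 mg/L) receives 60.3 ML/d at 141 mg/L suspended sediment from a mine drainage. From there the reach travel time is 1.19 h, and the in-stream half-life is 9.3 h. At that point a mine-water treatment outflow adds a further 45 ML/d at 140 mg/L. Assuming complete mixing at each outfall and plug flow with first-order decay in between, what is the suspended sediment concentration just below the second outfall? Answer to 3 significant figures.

39.3 mg/L

Mixed concentration C = ΣQC/ΣQ = (419.0·17.00 + 60.30·141.0) / 479.3 = 15630/479.3 = 32.60 mg/L; combined flow 479.3 ML/d.
Half-life 9.3 h → k = ln 2 / 9.3 = 0.07453 h⁻¹ = 1.789 d⁻¹.
After decay, C = 32.60 × e^(−kt) = 32.60 × 0.9151 = 29.83 mg/L.
At the second outfall, C = (479.3·29.83 + 45.00·140.0) / (479.3 + 45.00) = 39.29 mg/L.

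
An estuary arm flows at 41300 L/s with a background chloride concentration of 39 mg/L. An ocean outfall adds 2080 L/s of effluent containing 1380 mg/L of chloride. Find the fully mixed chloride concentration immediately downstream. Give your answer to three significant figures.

Mixed concentration C = ΣQC/ΣQ = (41300·39.00 + 2080·1380) / 43380 = 4481000/43380 = 103.3 mg/L.

103 mg/L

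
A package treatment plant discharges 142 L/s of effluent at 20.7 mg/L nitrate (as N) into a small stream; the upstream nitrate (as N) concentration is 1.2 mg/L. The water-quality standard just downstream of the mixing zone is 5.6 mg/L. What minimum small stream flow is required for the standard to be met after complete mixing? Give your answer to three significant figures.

487 L/s

Set C_mix = 5.6: (Q·1.200 + 142.0·20.70) / (Q + 142.0) = 5.6
→ Q = 142.0·(20.70 − 5.6)/(5.6 − 1.200) = 487.3 L/s.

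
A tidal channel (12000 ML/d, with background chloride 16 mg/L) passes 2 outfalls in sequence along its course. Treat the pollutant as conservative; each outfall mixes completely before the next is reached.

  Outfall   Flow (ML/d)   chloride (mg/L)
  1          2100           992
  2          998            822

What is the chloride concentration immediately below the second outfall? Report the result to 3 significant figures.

205 mg/L

Outfall 1: combined Q = 14100 ML/d; C = (12000·16.00 + 2100·992.0)/14100 = 161.4 mg/L.
Outfall 2: combined Q = 15100 ML/d; C = (14100·161.4 + 998.0·822.0)/15100 = 205.0 mg/L.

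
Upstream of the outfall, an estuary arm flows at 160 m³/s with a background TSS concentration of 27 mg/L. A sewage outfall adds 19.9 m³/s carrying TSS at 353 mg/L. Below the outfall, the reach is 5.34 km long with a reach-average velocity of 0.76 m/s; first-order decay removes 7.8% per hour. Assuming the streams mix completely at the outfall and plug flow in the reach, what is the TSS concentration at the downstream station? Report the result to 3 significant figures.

53.8 mg/L

Mass balance: C = (160.0·27.00 + 19.90·353.0) / 179.9 = 11340/179.9 = 63.06 mg/L.
Travel time t = 5.34·1000 / 0.76 = 7026 s = 1.952 h.
7.8%/h lost → k = −ln(1 − 0.078) = 0.08121 h⁻¹.
First-order decay: C = 63.06·exp(−k·t) = 63.06·0.8534 = 53.82 mg/L.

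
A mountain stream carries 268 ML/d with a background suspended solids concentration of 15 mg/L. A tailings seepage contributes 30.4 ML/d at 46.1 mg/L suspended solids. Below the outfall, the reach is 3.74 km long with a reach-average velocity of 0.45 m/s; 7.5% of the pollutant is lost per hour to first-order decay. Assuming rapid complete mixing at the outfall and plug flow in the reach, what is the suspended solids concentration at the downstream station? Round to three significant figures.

Flow-weighted average: C = (268.0·15.00 + 30.40·46.10) / 298.4 = 5421/298.4 = 18.17 mg/L.
Travel time t = 3.74·1000 / 0.45 = 8311 s = 2.309 h.
7.5%/h lost → k = −ln(1 − 0.075) = 0.07796 h⁻¹.
First-order decay: C = 18.17·exp(−k·t) = 18.17·0.8353 = 15.18 mg/L.

15.2 mg/L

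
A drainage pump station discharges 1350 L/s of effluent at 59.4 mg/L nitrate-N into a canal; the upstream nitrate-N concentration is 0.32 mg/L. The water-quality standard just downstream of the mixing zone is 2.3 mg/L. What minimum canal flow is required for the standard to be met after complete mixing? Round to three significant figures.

38900 L/s

Set C_mix = 2.3: (Q·0.3200 + 1350·59.40) / (Q + 1350) = 2.3
→ Q = 1350·(59.40 − 2.3)/(2.3 − 0.3200) = 38930 L/s.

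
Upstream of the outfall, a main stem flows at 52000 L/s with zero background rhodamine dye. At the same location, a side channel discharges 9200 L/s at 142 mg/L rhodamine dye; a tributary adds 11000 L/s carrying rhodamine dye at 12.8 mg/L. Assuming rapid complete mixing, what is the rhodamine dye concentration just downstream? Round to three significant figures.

Flow-weighted average: C = (52000·0 + 9200·142.0 + 11000·12.80) / 72200 = 1447000/72200 = 20.04 mg/L.

20.0 mg/L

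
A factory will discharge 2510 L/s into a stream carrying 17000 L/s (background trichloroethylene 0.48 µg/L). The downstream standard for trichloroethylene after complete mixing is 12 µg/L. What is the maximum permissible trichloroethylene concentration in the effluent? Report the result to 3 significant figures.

90.0 µg/L

At the limit, (Qr·Cr + Qe·Cₑ)/(Qr + Qe) = 12:
Cₑ = (19510·12 − 17000·0.4800) / 2510 = 90.02 µg/L.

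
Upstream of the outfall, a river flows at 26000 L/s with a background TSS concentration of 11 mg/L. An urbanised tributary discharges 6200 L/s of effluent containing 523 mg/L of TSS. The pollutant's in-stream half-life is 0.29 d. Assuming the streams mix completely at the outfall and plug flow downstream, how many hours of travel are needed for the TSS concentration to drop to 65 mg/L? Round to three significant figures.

Conservation of mass: C = (26000·11.00 + 6200·523.0) / 32200 = 3529000/32200 = 109.6 mg/L.
Half-life 0.29 d → k = ln 2 / 0.29 = 2.390 d⁻¹.
109.6·exp(−k·t) = 65 → t = ln(109.6/65)/k = 18880 s = 5.245 h.

5.24 h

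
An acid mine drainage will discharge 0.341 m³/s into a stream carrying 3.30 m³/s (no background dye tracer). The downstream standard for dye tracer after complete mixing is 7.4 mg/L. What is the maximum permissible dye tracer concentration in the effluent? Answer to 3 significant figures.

79.0 mg/L

At the limit, (Qr·Cr + Qe·Cₑ)/(Qr + Qe) = 7.4:
Cₑ = (3.641·7.4 − 3.300·0) / 0.3410 = 79.01 mg/L.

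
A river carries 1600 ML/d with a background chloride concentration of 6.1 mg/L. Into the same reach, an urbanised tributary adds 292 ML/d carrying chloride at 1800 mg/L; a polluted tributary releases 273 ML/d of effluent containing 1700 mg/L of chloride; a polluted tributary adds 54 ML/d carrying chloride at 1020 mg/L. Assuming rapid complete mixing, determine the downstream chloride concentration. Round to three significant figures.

475 mg/L

After mixing, C = (1600·6.100 + 292.0·1800 + 273.0·1700 + 54.00·1020) / 2219 = 1055000/2219 = 475.2 mg/L.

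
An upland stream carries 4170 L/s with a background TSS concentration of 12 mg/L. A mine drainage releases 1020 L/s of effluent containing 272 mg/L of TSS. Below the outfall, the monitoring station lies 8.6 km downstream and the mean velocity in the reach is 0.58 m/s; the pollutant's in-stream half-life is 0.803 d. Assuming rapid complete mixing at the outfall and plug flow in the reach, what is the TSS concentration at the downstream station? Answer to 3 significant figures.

Mixed concentration C = ΣQC/ΣQ = (4170·12.00 + 1020·272.0) / 5190 = 327500/5190 = 63.10 mg/L.
Travel time t = 8.6·1000 / 0.58 = 14830 s = 4.119 h.
Half-life 0.803 d → k = ln 2 / 0.803 = 0.8632 d⁻¹.
Decay over the reach: 63.10·exp(−kt) = 63.10·0.8623 = 54.41 mg/L.

54.4 mg/L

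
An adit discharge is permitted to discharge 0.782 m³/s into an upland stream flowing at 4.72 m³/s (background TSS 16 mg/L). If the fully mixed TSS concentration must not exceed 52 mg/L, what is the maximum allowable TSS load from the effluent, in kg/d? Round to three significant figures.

Mass balance at the limit: 4.720·16.00 + 0.7820·Cₑ = 5.502·52 → Cₑ = 269.3 mg/L.
Load = 0.7820 m³/s × 269.3 g/m³ × 86 400 s/d = 18190 kg/d.

18200 kg/d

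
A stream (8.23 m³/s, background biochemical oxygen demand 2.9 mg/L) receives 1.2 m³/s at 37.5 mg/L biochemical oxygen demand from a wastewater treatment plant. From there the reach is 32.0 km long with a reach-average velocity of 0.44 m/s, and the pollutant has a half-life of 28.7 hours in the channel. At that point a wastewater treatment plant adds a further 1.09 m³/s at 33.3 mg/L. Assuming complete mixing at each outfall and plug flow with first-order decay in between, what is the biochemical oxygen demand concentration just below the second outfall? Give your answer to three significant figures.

After mixing, C = (8.230·2.900 + 1.200·37.50) / 9.430 = 68.87/9.430 = 7.303 mg/L; combined flow 9.430 m³/s.
Travel time t = 32.0·1000 / 0.44 = 72730 s = 20.20 h.
Half-life 28.7 h → k = ln 2 / 28.7 = 0.02415 h⁻¹ = 0.5796 d⁻¹.
After decay, C = 7.303 × e^(−kt) = 7.303 × 0.6139 = 4.483 mg/L.
Second outfall: C = (9.430·4.483 + 1.090·33.30)/10.52 = 7.469 mg/L.

7.47 mg/L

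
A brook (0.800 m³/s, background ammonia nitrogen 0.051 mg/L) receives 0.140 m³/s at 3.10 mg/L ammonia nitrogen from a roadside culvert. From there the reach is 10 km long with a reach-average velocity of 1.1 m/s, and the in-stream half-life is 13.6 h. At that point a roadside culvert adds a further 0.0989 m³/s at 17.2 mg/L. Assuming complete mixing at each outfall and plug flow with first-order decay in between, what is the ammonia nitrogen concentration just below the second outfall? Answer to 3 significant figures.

2.04 mg/L

Mixed concentration C = ΣQC/ΣQ = (0.8000·0.05100 + 0.1400·3.100) / 0.9400 = 0.4748/0.9400 = 0.5051 mg/L; combined flow 0.9400 m³/s.
Travel time t = 10·1000 / 1.1 = 9091 s = 2.525 h.
Half-life 13.6 h → k = ln 2 / 13.6 = 0.05097 h⁻¹ = 1.223 d⁻¹.
After decay, C = 0.5051 × e^(−kt) = 0.5051 × 0.8792 = 0.4441 mg/L.
At the second outfall, C = (0.9400·0.4441 + 0.09890·17.20) / (0.9400 + 0.09890) = 2.039 mg/L.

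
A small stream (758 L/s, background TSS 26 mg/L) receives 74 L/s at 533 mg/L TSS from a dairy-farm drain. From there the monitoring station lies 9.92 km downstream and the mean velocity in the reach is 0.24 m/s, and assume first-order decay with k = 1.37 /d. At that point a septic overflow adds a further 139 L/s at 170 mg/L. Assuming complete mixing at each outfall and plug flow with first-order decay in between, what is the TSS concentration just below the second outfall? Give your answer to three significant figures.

Flow-weighted average: C = (758.0·26.00 + 74.00·533.0) / 832.0 = 59150/832.0 = 71.09 mg/L; combined flow 832.0 L/s.
Travel time t = 9.92·1000 / 0.24 = 41330 s = 11.48 h.
Applying C = C₀e^(−kt): 71.09 × 0.5192 = 36.91 mg/L.
Second outfall: C = (832.0·36.91 + 139.0·170.0)/971.0 = 55.97 mg/L.

56.0 mg/L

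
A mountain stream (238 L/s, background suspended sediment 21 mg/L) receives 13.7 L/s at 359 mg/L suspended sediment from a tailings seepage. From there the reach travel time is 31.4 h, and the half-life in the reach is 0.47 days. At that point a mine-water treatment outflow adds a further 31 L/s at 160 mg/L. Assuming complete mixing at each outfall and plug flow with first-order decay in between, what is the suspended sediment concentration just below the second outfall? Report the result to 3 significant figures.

Mixed concentration C = ΣQC/ΣQ = (238.0·21.00 + 13.70·359.0) / 251.7 = 9916/251.7 = 39.40 mg/L; combined flow 251.7 L/s.
Half-life 0.47 d → k = ln 2 / 0.47 = 1.475 d⁻¹.
Applying C = C₀e^(−kt): 39.40 × 0.1452 = 5.721 mg/L.
Second outfall: C = (251.7·5.721 + 31.00·160.0)/282.7 = 22.64 mg/L.

22.6 mg/L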